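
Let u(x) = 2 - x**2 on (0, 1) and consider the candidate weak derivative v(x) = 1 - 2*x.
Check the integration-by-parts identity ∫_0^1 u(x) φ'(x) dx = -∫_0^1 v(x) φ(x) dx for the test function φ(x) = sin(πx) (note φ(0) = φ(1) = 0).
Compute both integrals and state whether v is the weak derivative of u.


LHS = 2/π, RHS = 0. No, v is not the weak derivative of u.

u(x) = 2 - x**2, classical derivative u'(x) = -2*x.
φ(x) = sin(πx), so φ'(x) = π*cos(π*x).
Note φ(0) = φ(1) = 0, so the boundary term u·φ vanishes.
LHS = ∫_0^1 u(x) φ'(x) dx = ∫_0^1 (-π*x^2*cos(π*x) + 2*π*cos(π*x)) dx. Term by term:
  ∫_0^1 2*π*cos(π*x) dx = 0;  ∫_0^1 -π*x^2*cos(π*x) dx = 2/π.
Sum: 0 + 2/π = 2/π.
So LHS = 2/π.
∫_0^1 v(x) φ(x) dx = ∫_0^1 (-2*x*sin(π*x) + sin(π*x)) dx. Term by term:
  ∫_0^1 -2*x*sin(π*x) dx = -2/π;  ∫_0^1 sin(π*x) dx = 2/π.
Sum: -2/π + 2/π = 0.
So RHS = -∫_0^1 v(x) φ(x) dx = 0.
LHS − RHS = 2/π ≠ 0, so the identity fails.
(For a valid weak derivative the identity must hold for EVERY test function, in particular this one. The failure shows v is NOT the weak derivative of u.)
Correct weak derivative would be u'(x) = -2*x.


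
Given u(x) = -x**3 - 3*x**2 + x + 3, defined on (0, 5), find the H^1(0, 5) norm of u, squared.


||u||_{H^1}^2 = 862100/21

The H^1 norm (squared) on an interval (0, L) is
  ||u||_{H^1}^2 = ∫_0^L u(x)^2 dx + ∫_0^L u'(x)^2 dx.
Compute u'(x) = -3*x**2 - 6*x + 1.
Then u(x)^2 = x**6 + 6*x**5 + 7*x**4 - 12*x**3 - 17*x**2 + 6*x + 9 and u'(x)^2 = 9*x**4 + 36*x**3 + 30*x**2 - 12*x + 1.
Integrate each monomial from 0 to 5 using ∫_0^5 c·x^n dx = c·5^(n+1)/(n+1):
  ∫_0^5 u(x)^2 dx = ∫_0^5 (x^6 + 6*x^5 + 7*x^4 - 12*x^3 - 17*x^2 + 6*x + 9) dx. Term by term:
    ∫_0^5 x^6 dx = 78125/7;  ∫_0^5 6*x^5 dx = 15625;  ∫_0^5 7*x^4 dx = 4375;
    ∫_0^5 -12*x^3 dx = -1875;  ∫_0^5 -17*x^2 dx = -2125/3;  ∫_0^5 6*x dx = 75;
    ∫_0^5 9 dx = 45.
  Sum: 78125/7 + 15625 + 4375 − 1875 − 2125/3 + 75 + 45 = 602645/21.
  ∫_0^5 u'(x)^2 dx = ∫_0^5 (9*x^4 + 36*x^3 + 30*x^2 - 12*x + 1) dx. Term by term:
    ∫_0^5 9*x^4 dx = 5625;  ∫_0^5 36*x^3 dx = 5625;  ∫_0^5 30*x^2 dx = 1250;
    ∫_0^5 -12*x dx = -150;  ∫_0^5 1 dx = 5.
  Sum: 5625 + 5625 + 1250 − 150 + 5 = 12355.
Adding: ||u||_{H^1}^2 = 602645/21 + 12355 = 862100/21.


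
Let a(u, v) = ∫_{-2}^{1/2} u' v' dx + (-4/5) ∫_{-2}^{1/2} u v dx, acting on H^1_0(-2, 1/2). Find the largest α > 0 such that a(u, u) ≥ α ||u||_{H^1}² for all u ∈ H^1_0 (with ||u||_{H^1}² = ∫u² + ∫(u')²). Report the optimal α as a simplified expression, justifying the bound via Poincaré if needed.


α = 4*(-5 + π^2)/(25 + 4*π^2)

Coercivity of a(·,·) on H^1_0(-2, 1/2) means a(u, u) ≥ α ||u||_{H^1}² for every u ∈ H^1_0.
The interval has length L = 5/2, and Poincaré/coercivity depend only on L. Here a(u, u) = ∫(u')² + (-4/5)·∫u².
Here c = -4/5 < 0 with |c| < (π/L)² = 4*π^2/25, so coercivity still holds. The condition a(u,u) ≥ α||u||_{H^1}² reads (1−α)∫(u')² ≥ (α−c)∫u². Any admissible α is ≤ 1 (rapidly oscillating u have ∫u²/∫(u')² → 0), and α = 1 would force 0 ≥ (1−c)∫u², impossible since c < 1; so 1−α > 0. By the sharp Poincaré inequality on H^1_0 of an interval of length L, ∫(u')² ≥ (π/L)²∫u² with equality for the first sine mode sin(π(x−x₀)/L) (x₀ the left endpoint), so the inequality holds for all u iff (1−α)(π/L)² ≥ α − c, i.e. α ≤ ((π/L)² + c)/((π/L)² + 1) = (1 + c(L/π)²)/(1 + (L/π)²). (Direct route, valid since c ≤ 0: Poincaré gives c∫u² ≥ c(L/π)²∫(u')², so a(u,u) ≥ (1 + c(L/π)²)∫(u')², while ||u||_{H^1}² ≤ (1 + (L/π)²)∫(u')²; dividing yields the same α.) With (π/L)² = 4*π^2/25 and c = -4/5, the largest admissible constant is α = ((π/L)² + c)/((π/L)² + 1).
Simplifying, α = 4*(-5 + π^2)/(25 + 4*π^2).


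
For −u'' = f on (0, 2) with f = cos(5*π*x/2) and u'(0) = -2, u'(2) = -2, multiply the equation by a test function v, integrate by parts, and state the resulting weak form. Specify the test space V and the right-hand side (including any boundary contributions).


V = H^1(0, 2) (v unrestricted at boundary; u is determined up to an additive constant); weak form: ∫_0^2 u'v' dx = ∫_0^2 (cos(5*π*x/2)) v dx − 2·v(2) + 2·v(0) for all v ∈ V.

Multiply both sides by a test function v and integrate from 0 to 2:
  ∫_0^2 −u''(x) v(x) dx = ∫_0^2 f(x) v(x) dx.
Integrate the LHS by parts once:
  ∫_0^2 −u'' v dx = −[u'(x) v(x)]_0^2 + ∫_0^2 u'(x) v'(x) dx.
Thus ∫_0^2 u'(x) v'(x) dx = ∫_0^2 f(x) v(x) dx + [u'(x) v(x)]_0^2.
Choose V so that boundary terms are either known or forced to vanish.
u has inhomogeneous Neumann u'(0) = -2, u'(2) = -2. [u' v]_0^2 = (-2)·v(2) − (-2)·v(0) = − 2·v(2) + 2·v(0). Take V = H^1(0, 2); boundary term becomes part of RHS.
Weak formulation: find u (satisfying any essential BC) such that ∫_0^2 u'(x) v'(x) dx = ∫_0^2 f v dx − 2·v(2) + 2·v(0) for all v ∈ V (Neumann data are natural BCs: they enter the RHS as boundary terms).
Substituting f(x) = cos(5*π*x/2), the right-hand side is ∫_0^2 (cos(5*π*x/2)) v dx − 2·v(2) + 2·v(0).
Compatibility check (pure Neumann): taking v ≡ 1 ∈ V gives 0 = ∫_0^2 f dx + (-2) − (-2), i.e. ∫_0^2 f dx must equal u'(0) − u'(2) = 0. Indeed ∫_0^2 (cos(5*π*x/2)) dx = 0, so the data are compatible. The solution is then unique only up to an additive constant (fix it e.g. by requiring ∫_0^2 u dx = 0).


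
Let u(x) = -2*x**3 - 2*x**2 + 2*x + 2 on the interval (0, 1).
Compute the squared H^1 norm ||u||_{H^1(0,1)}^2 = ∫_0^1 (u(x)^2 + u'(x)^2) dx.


||u||_{H^1}^2 = 1712/105

The H^1 norm (squared) on an interval (0, L) is
  ||u||_{H^1}^2 = ∫_0^L u(x)^2 dx + ∫_0^L u'(x)^2 dx.
Compute u'(x) = -6*x**2 - 4*x + 2.
Then u(x)^2 = 4*x**6 + 8*x**5 - 4*x**4 - 16*x**3 - 4*x**2 + 8*x + 4 and u'(x)^2 = 36*x**4 + 48*x**3 - 8*x**2 - 16*x + 4.
Integrate each monomial from 0 to 1 using ∫_0^1 c·x^n dx = c·1^(n+1)/(n+1):
  ∫_0^1 u(x)^2 dx = ∫_0^1 (4*x^6 + 8*x^5 - 4*x^4 - 16*x^3 - 4*x^2 + 8*x + 4) dx. Term by term:
    ∫_0^1 4*x^6 dx = 4/7;  ∫_0^1 8*x^5 dx = 4/3;  ∫_0^1 -4*x^4 dx = -4/5;
    ∫_0^1 -16*x^3 dx = -4;  ∫_0^1 -4*x^2 dx = -4/3;  ∫_0^1 8*x dx = 4;
    ∫_0^1 4 dx = 4.
  Sum: 4/7 + 4/3 − 4/5 − 4 − 4/3 + 4 + 4 = 132/35.
  ∫_0^1 u'(x)^2 dx = ∫_0^1 (36*x^4 + 48*x^3 - 8*x^2 - 16*x + 4) dx. Term by term:
    ∫_0^1 36*x^4 dx = 36/5;  ∫_0^1 48*x^3 dx = 12;  ∫_0^1 -8*x^2 dx = -8/3;
    ∫_0^1 -16*x dx = -8;  ∫_0^1 4 dx = 4.
  Sum: 36/5 + 12 − 8/3 − 8 + 4 = 188/15.
Adding: ||u||_{H^1}^2 = 132/35 + 188/15 = 1712/105.


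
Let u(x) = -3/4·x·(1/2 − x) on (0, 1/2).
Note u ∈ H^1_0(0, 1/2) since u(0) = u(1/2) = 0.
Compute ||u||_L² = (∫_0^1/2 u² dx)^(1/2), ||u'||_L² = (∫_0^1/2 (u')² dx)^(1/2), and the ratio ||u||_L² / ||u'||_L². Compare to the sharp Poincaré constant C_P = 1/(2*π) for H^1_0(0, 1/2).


||u||_L² / ||u'||_L² = sqrt(10)/20 < C_P = 1/(2*π).

u(x) = -3/4·x·(1/2 − x), so u'(x) = 3*x/2 - 3/8.
u(x) = -3/4·x·(1/2 − x) vanishes at x = 0 and x = 1/2, so u ∈ H^1_0(0, 1/2). Differentiate via the product rule and integrate the resulting polynomials term by term.
  ∫_0^1/2 u² dx = ∫_0^1/2 (9*x^4/16 - 9*x^3/16 + 9*x^2/64) dx. Term by term:
    ∫_0^1/2 9*x^4/16 dx = 9/2560;  ∫_0^1/2 -9*x^3/16 dx = -9/1024;  ∫_0^1/2 9*x^2/64 dx = 3/512.
  Sum: 9/2560 − 9/1024 + 3/512 = 3/5120.
  ∫_0^1/2 (u')² dx = ∫_0^1/2 (9*x^2/4 - 9*x/8 + 9/64) dx. Term by term:
    ∫_0^1/2 9*x^2/4 dx = 3/32;  ∫_0^1/2 -9*x/8 dx = -9/64;  ∫_0^1/2 9/64 dx = 9/128.
  Sum: 3/32 − 9/64 + 9/128 = 3/128.
∫_0^1/2 u² dx = 3/5120, so ||u||_L² = sqrt(15)/160.
∫_0^1/2 (u')² dx = 3/128, so ||u'||_L² = sqrt(6)/16.
Ratio ||u||_L² / ||u'||_L² = sqrt(10)/20.
Sharp Poincaré constant on H^1_0(0, 1/2) is C_P = L/π = 1/(2*π), achieved by sin(2*π·x).
A polynomial bump cannot attain the sharp Poincaré constant (only the first sine eigenfunction does), so the ratio is strictly less than C_P, consistent with ||u||_L² ≤ C_P ||u'||_L².


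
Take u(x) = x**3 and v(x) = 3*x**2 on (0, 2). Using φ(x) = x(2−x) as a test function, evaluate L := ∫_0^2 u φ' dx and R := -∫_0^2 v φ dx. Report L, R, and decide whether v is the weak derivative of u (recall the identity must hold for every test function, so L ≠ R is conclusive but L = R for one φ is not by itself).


LHS = -24/5, RHS = -24/5. Yes, v = u' weakly.

u(x) = x**3, classical derivative u'(x) = 3*x**2.
φ(x) = x(2−x), so φ'(x) = 2 - 2*x.
Note φ(0) = φ(2) = 0, so the boundary term u·φ vanishes.
LHS = ∫_0^2 u(x) φ'(x) dx = ∫_0^2 (-2*x^4 + 2*x^3) dx. Term by term:
  ∫_0^2 -2*x^4 dx = -64/5;  ∫_0^2 2*x^3 dx = 8.
Sum: -64/5 + 8 = -24/5.
So LHS = -24/5.
∫_0^2 v(x) φ(x) dx = ∫_0^2 (-3*x^4 + 6*x^3) dx. Term by term:
  ∫_0^2 -3*x^4 dx = -96/5;  ∫_0^2 6*x^3 dx = 24.
Sum: -96/5 + 24 = 24/5.
So RHS = -∫_0^2 v(x) φ(x) dx = -24/5.
LHS = RHS, so the identity holds for this test φ.
Moreover u is smooth here and v(x) = u'(x) = 3*x**2 pointwise, so the identity holds for every test function. Hence v is the weak derivative of u.


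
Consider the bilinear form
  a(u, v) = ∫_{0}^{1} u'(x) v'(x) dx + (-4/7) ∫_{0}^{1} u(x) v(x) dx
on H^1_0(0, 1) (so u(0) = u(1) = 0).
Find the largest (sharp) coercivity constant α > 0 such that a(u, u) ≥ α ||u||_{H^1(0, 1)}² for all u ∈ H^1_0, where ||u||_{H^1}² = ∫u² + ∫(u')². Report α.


α = (-4/7 + π^2)/(1 + π^2)

Coercivity of a(·,·) on H^1_0(0, 1) means a(u, u) ≥ α ||u||_{H^1}² for every u ∈ H^1_0.
The interval has length L = 1, and Poincaré/coercivity depend only on L. Here a(u, u) = ∫(u')² + (-4/7)·∫u².
Here c = -4/7 < 0 with |c| < (π/L)² = π^2, so coercivity still holds. The condition a(u,u) ≥ α||u||_{H^1}² reads (1−α)∫(u')² ≥ (α−c)∫u². Any admissible α is ≤ 1 (rapidly oscillating u have ∫u²/∫(u')² → 0), and α = 1 would force 0 ≥ (1−c)∫u², impossible since c < 1; so 1−α > 0. By the sharp Poincaré inequality on H^1_0 of an interval of length L, ∫(u')² ≥ (π/L)²∫u² with equality for the first sine mode sin(π(x−x₀)/L) (x₀ the left endpoint), so the inequality holds for all u iff (1−α)(π/L)² ≥ α − c, i.e. α ≤ ((π/L)² + c)/((π/L)² + 1) = (1 + c(L/π)²)/(1 + (L/π)²). (Direct route, valid since c ≤ 0: Poincaré gives c∫u² ≥ c(L/π)²∫(u')², so a(u,u) ≥ (1 + c(L/π)²)∫(u')², while ||u||_{H^1}² ≤ (1 + (L/π)²)∫(u')²; dividing yields the same α.) With (π/L)² = π^2 and c = -4/7, the largest admissible constant is α = ((π/L)² + c)/((π/L)² + 1).
Simplifying, α = (-4/7 + π^2)/(1 + π^2).


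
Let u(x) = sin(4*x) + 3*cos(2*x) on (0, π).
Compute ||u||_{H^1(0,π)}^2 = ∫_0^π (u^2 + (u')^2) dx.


||u||_{H^1(0,π)}^2 = 31*π

u'(x) = -6*sin(2*x) + 4*cos(4*x).
Expand u² and (u')² and integrate term by term on (0, π), using: for integers n ≥ 1, ∫_0^π sin²(nx) dx = ∫_0^π cos²(nx) dx = π/2; for n ≠ n', ∫_0^π sin(nx)sin(n'x) dx = ∫_0^π cos(nx)cos(n'x) dx = 0; and by product-to-sum, ∫_0^π sin(nx)cos(n'x) dx = ½∫_0^π [sin((n+n')x) + sin((n−n')x)] dx, which is 0 when n+n' is even and 2n/(n²−n'²) when n+n' is odd (it need not vanish on (0, π)).
  u² squared terms: (3)²·∫cos(2x)² dx = 9·π/2 = 9*π/2;  (1)²·∫sin(4x)² dx = 1·π/2 = π/2.
  u² cross terms: 2·(3)·(1)·∫cos(2x)·sin(4x) dx = 6·(0) = 0.
  So ∫_0^π u² dx = 9*π/2 + π/2 + 0 = 5*π.
  (u')² squared terms: (-6)²·∫sin(2x)² dx = 36·π/2 = 18*π;  (4)²·∫cos(4x)² dx = 16·π/2 = 8*π.
  (u')² cross terms: 2·(-6)·(4)·∫sin(2x)·cos(4x) dx = -48·(0) = 0.
  So ∫_0^π (u')² dx = 18*π + 8*π + 0 = 26*π.
||u||_{H^1}^2 = (5*π) + (26*π) = 31*π.


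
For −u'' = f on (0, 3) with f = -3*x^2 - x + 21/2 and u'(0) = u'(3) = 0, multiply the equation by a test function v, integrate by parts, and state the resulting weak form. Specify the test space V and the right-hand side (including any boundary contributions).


V = H^1(0, 3) (no boundary constraint on v; u is determined up to an additive constant); weak form: ∫_0^3 u'v' dx = ∫_0^3 (-3*x^2 - x + 21/2) v dx for all v ∈ V.

Multiply both sides by a test function v and integrate from 0 to 3:
  ∫_0^3 −u''(x) v(x) dx = ∫_0^3 f(x) v(x) dx.
Integrate the LHS by parts once:
  ∫_0^3 −u'' v dx = −[u'(x) v(x)]_0^3 + ∫_0^3 u'(x) v'(x) dx.
Thus ∫_0^3 u'(x) v'(x) dx = ∫_0^3 f(x) v(x) dx + [u'(x) v(x)]_0^3.
Choose V so that boundary terms are either known or forced to vanish.
u has homogeneous Neumann: u'(0) = u'(3) = 0. So [u' v]_0^3 = 0·v(3) − 0·v(0) = 0 for any v; take V = H^1(0, 3).
Weak formulation: find u (satisfying any essential BC) such that ∫_0^3 u'(x) v'(x) dx = ∫_0^3 f v dx for all v ∈ V (homogeneous Neumann, so boundary terms vanish).
Substituting f(x) = -3*x^2 - x + 21/2, the right-hand side is ∫_0^3 (-3*x^2 - x + 21/2) v dx.
Compatibility check (pure Neumann): taking v ≡ 1 ∈ V gives 0 = ∫_0^3 f dx + (0) − (0), i.e. ∫_0^3 f dx must equal u'(0) − u'(3) = 0. Indeed ∫_0^3 (-3*x^2 - x + 21/2) dx = 0, so the data are compatible. The solution is then unique only up to an additive constant (fix it e.g. by requiring ∫_0^3 u dx = 0).


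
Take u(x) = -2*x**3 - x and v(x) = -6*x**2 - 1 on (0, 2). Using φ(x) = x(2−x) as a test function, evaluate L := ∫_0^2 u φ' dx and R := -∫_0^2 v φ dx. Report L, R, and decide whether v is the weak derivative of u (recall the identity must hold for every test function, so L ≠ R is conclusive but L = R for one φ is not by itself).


LHS = 164/15, RHS = 164/15. Yes, v = u' weakly.

u(x) = -2*x**3 - x, classical derivative u'(x) = -6*x**2 - 1.
φ(x) = x(2−x), so φ'(x) = 2 - 2*x.
Note φ(0) = φ(2) = 0, so the boundary term u·φ vanishes.
LHS = ∫_0^2 u(x) φ'(x) dx = ∫_0^2 (4*x^4 - 4*x^3 + 2*x^2 - 2*x) dx. Term by term:
  ∫_0^2 4*x^4 dx = 128/5;  ∫_0^2 -4*x^3 dx = -16;  ∫_0^2 2*x^2 dx = 16/3;
  ∫_0^2 -2*x dx = -4.
Sum: 128/5 − 16 + 16/3 − 4 = 164/15.
So LHS = 164/15.
∫_0^2 v(x) φ(x) dx = ∫_0^2 (6*x^4 - 12*x^3 + x^2 - 2*x) dx. Term by term:
  ∫_0^2 6*x^4 dx = 192/5;  ∫_0^2 -12*x^3 dx = -48;  ∫_0^2 x^2 dx = 8/3;
  ∫_0^2 -2*x dx = -4.
Sum: 192/5 − 48 + 8/3 − 4 = -164/15.
So RHS = -∫_0^2 v(x) φ(x) dx = 164/15.
LHS = RHS, so the identity holds for this test φ.
Moreover u is smooth here and v(x) = u'(x) = -6*x**2 - 1 pointwise, so the identity holds for every test function. Hence v is the weak derivative of u.


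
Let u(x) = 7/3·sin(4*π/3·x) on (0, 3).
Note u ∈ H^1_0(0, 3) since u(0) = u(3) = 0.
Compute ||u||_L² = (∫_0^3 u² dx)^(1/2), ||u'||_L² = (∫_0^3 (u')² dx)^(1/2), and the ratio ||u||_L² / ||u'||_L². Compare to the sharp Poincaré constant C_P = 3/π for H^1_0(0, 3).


||u||_L² / ||u'||_L² = 3/(4*π) < C_P = 3/π.

u(x) = 7/3·sin(4*π/3·x), so u'(x) = 28*π*cos(4*π*x/3)/9.
Writing u(x) = A·sin(kπx/L) with A = 7/3 and k = 4, use ∫_0^L sin²(kπx/L) dx = L/2 and ∫_0^L cos²(kπx/L) dx = L/2.
u² = 49/9·sin²(4*π/3·x) and (u')² = 784*π^2/81·cos²(4*π/3·x), and each of sin², cos² integrates to L/2 = 3/2 over (0, 3).
∫_0^3 u² dx = 49/6, so ||u||_L² = 7*sqrt(6)/6.
∫_0^3 (u')² dx = 392*π^2/27, so ||u'||_L² = 14*sqrt(6)*π/9.
Ratio ||u||_L² / ||u'||_L² = 3/(4*π).
Sharp Poincaré constant on H^1_0(0, 3) is C_P = L/π = 3/π, achieved by sin(π/3·x).
This is the k = 4 harmonic; the ratio L/(kπ) is strictly less than C_P = L/π, consistent with the sharp inequality ||u||_L² ≤ C_P ||u'||_L².


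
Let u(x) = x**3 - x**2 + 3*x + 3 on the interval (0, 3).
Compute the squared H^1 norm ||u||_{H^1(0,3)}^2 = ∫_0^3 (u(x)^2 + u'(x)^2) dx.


||u||_{H^1}^2 = 31851/35

The H^1 norm (squared) on an interval (0, L) is
  ||u||_{H^1}^2 = ∫_0^L u(x)^2 dx + ∫_0^L u'(x)^2 dx.
Compute u'(x) = 3*x**2 - 2*x + 3.
Then u(x)^2 = x**6 - 2*x**5 + 7*x**4 + 3*x**2 + 18*x + 9 and u'(x)^2 = 9*x**4 - 12*x**3 + 22*x**2 - 12*x + 9.
Integrate each monomial from 0 to 3 using ∫_0^3 c·x^n dx = c·3^(n+1)/(n+1):
  ∫_0^3 u(x)^2 dx = ∫_0^3 (x^6 - 2*x^5 + 7*x^4 + 3*x^2 + 18*x + 9) dx. Term by term:
    ∫_0^3 x^6 dx = 2187/7;  ∫_0^3 -2*x^5 dx = -243;  ∫_0^3 7*x^4 dx = 1701/5;
    ∫_0^3 3*x^2 dx = 27;  ∫_0^3 18*x dx = 81;  ∫_0^3 9 dx = 27.
  Sum: 2187/7 − 243 + 1701/5 + 27 + 81 + 27 = 19062/35.
  ∫_0^3 u'(x)^2 dx = ∫_0^3 (9*x^4 - 12*x^3 + 22*x^2 - 12*x + 9) dx. Term by term:
    ∫_0^3 9*x^4 dx = 2187/5;  ∫_0^3 -12*x^3 dx = -243;  ∫_0^3 22*x^2 dx = 198;
    ∫_0^3 -12*x dx = -54;  ∫_0^3 9 dx = 27.
  Sum: 2187/5 − 243 + 198 − 54 + 27 = 1827/5.
Adding: ||u||_{H^1}^2 = 19062/35 + 1827/5 = 31851/35.


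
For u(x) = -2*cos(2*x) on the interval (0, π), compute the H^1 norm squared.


||u||_{H^1(0,π)}^2 = 10*π

u'(x) = 4*sin(2*x).
Expand u² and (u')² and integrate term by term on (0, π), using: for integers n ≥ 1, ∫_0^π sin²(nx) dx = ∫_0^π cos²(nx) dx = π/2; for n ≠ n', ∫_0^π sin(nx)sin(n'x) dx = ∫_0^π cos(nx)cos(n'x) dx = 0; and by product-to-sum, ∫_0^π sin(nx)cos(n'x) dx = ½∫_0^π [sin((n+n')x) + sin((n−n')x)] dx, which is 0 when n+n' is even and 2n/(n²−n'²) when n+n' is odd (it need not vanish on (0, π)).
  u² squared terms: (-2)²·∫cos(2x)² dx = 4·π/2 = 2*π.
  So ∫_0^π u² dx = 2*π.
  (u')² squared terms: (4)²·∫sin(2x)² dx = 16·π/2 = 8*π.
  So ∫_0^π (u')² dx = 8*π.
||u||_{H^1}^2 = (2*π) + (8*π) = 10*π.


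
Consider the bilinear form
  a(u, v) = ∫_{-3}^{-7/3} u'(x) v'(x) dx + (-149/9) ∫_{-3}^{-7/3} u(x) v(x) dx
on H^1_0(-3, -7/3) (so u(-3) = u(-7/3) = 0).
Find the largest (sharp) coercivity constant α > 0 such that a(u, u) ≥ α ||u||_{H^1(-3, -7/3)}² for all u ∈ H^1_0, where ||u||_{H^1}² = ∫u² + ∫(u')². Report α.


α = (-596 + 81*π^2)/(9*(4 + 9*π^2))

Coercivity of a(·,·) on H^1_0(-3, -7/3) means a(u, u) ≥ α ||u||_{H^1}² for every u ∈ H^1_0.
The interval has length L = 2/3, and Poincaré/coercivity depend only on L. Here a(u, u) = ∫(u')² + (-149/9)·∫u².
Here c = -149/9 < 0 with |c| < (π/L)² = 9*π^2/4, so coercivity still holds. The condition a(u,u) ≥ α||u||_{H^1}² reads (1−α)∫(u')² ≥ (α−c)∫u². Any admissible α is ≤ 1 (rapidly oscillating u have ∫u²/∫(u')² → 0), and α = 1 would force 0 ≥ (1−c)∫u², impossible since c < 1; so 1−α > 0. By the sharp Poincaré inequality on H^1_0 of an interval of length L, ∫(u')² ≥ (π/L)²∫u² with equality for the first sine mode sin(π(x−x₀)/L) (x₀ the left endpoint), so the inequality holds for all u iff (1−α)(π/L)² ≥ α − c, i.e. α ≤ ((π/L)² + c)/((π/L)² + 1) = (1 + c(L/π)²)/(1 + (L/π)²). (Direct route, valid since c ≤ 0: Poincaré gives c∫u² ≥ c(L/π)²∫(u')², so a(u,u) ≥ (1 + c(L/π)²)∫(u')², while ||u||_{H^1}² ≤ (1 + (L/π)²)∫(u')²; dividing yields the same α.) With (π/L)² = 9*π^2/4 and c = -149/9, the largest admissible constant is α = ((π/L)² + c)/((π/L)² + 1).
Simplifying, α = (-596 + 81*π^2)/(9*(4 + 9*π^2)).


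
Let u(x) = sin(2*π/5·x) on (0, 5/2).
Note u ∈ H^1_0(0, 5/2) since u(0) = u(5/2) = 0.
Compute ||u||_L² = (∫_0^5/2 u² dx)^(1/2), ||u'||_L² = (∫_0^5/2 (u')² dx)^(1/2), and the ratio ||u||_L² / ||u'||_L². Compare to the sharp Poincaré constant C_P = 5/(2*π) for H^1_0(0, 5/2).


||u||_L² / ||u'||_L² = 5/(2*π) = C_P.

u(x) = sin(2*π/5·x), so u'(x) = 2*π*cos(2*π*x/5)/5.
Writing u(x) = A·sin(kπx/L) with A = 1 and k = 1, use ∫_0^L sin²(kπx/L) dx = L/2 and ∫_0^L cos²(kπx/L) dx = L/2.
u² = 1·sin²(2*π/5·x) and (u')² = 4*π^2/25·cos²(2*π/5·x), and each of sin², cos² integrates to L/2 = 5/4 over (0, 5/2).
∫_0^5/2 u² dx = 5/4, so ||u||_L² = sqrt(5)/2.
∫_0^5/2 (u')² dx = π^2/5, so ||u'||_L² = sqrt(5)*π/5.
Ratio ||u||_L² / ||u'||_L² = 5/(2*π).
Sharp Poincaré constant on H^1_0(0, 5/2) is C_P = L/π = 5/(2*π), achieved by sin(2*π/5·x).
This is the k = 1 eigenfunction (up to amplitude), so the ratio equals the sharp Poincaré constant exactly.


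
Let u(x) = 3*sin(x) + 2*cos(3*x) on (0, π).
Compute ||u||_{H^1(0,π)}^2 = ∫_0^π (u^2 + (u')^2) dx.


||u||_{H^1(0,π)}^2 = 29*π

u'(x) = -6*sin(3*x) + 3*cos(x).
Expand u² and (u')² and integrate term by term on (0, π), using: for integers n ≥ 1, ∫_0^π sin²(nx) dx = ∫_0^π cos²(nx) dx = π/2; for n ≠ n', ∫_0^π sin(nx)sin(n'x) dx = ∫_0^π cos(nx)cos(n'x) dx = 0; and by product-to-sum, ∫_0^π sin(nx)cos(n'x) dx = ½∫_0^π [sin((n+n')x) + sin((n−n')x)] dx, which is 0 when n+n' is even and 2n/(n²−n'²) when n+n' is odd (it need not vanish on (0, π)).
  u² squared terms: (2)²·∫cos(3x)² dx = 4·π/2 = 2*π;  (3)²·∫sin(x)² dx = 9·π/2 = 9*π/2.
  u² cross terms: 2·(2)·(3)·∫cos(3x)·sin(x) dx = 12·(0) = 0.
  So ∫_0^π u² dx = 2*π + 9*π/2 + 0 = 13*π/2.
  (u')² squared terms: (-6)²·∫sin(3x)² dx = 36·π/2 = 18*π;  (3)²·∫cos(x)² dx = 9·π/2 = 9*π/2.
  (u')² cross terms: 2·(-6)·(3)·∫sin(3x)·cos(x) dx = -36·(0) = 0.
  So ∫_0^π (u')² dx = 18*π + 9*π/2 + 0 = 45*π/2.
||u||_{H^1}^2 = (13*π/2) + (45*π/2) = 29*π.


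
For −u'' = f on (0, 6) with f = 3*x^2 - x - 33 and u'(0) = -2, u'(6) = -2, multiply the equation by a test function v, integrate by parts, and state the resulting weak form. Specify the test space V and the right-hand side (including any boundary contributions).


V = H^1(0, 6) (v unrestricted at boundary; u is determined up to an additive constant); weak form: ∫_0^6 u'v' dx = ∫_0^6 (3*x^2 - x - 33) v dx − 2·v(6) + 2·v(0) for all v ∈ V.

Multiply both sides by a test function v and integrate from 0 to 6:
  ∫_0^6 −u''(x) v(x) dx = ∫_0^6 f(x) v(x) dx.
Integrate the LHS by parts once:
  ∫_0^6 −u'' v dx = −[u'(x) v(x)]_0^6 + ∫_0^6 u'(x) v'(x) dx.
Thus ∫_0^6 u'(x) v'(x) dx = ∫_0^6 f(x) v(x) dx + [u'(x) v(x)]_0^6.
Choose V so that boundary terms are either known or forced to vanish.
u has inhomogeneous Neumann u'(0) = -2, u'(6) = -2. [u' v]_0^6 = (-2)·v(6) − (-2)·v(0) = − 2·v(6) + 2·v(0). Take V = H^1(0, 6); boundary term becomes part of RHS.
Weak formulation: find u (satisfying any essential BC) such that ∫_0^6 u'(x) v'(x) dx = ∫_0^6 f v dx − 2·v(6) + 2·v(0) for all v ∈ V (Neumann data are natural BCs: they enter the RHS as boundary terms).
Substituting f(x) = 3*x^2 - x - 33, the right-hand side is ∫_0^6 (3*x^2 - x - 33) v dx − 2·v(6) + 2·v(0).
Compatibility check (pure Neumann): taking v ≡ 1 ∈ V gives 0 = ∫_0^6 f dx + (-2) − (-2), i.e. ∫_0^6 f dx must equal u'(0) − u'(6) = 0. Indeed ∫_0^6 (3*x^2 - x - 33) dx = 0, so the data are compatible. The solution is then unique only up to an additive constant (fix it e.g. by requiring ∫_0^6 u dx = 0).


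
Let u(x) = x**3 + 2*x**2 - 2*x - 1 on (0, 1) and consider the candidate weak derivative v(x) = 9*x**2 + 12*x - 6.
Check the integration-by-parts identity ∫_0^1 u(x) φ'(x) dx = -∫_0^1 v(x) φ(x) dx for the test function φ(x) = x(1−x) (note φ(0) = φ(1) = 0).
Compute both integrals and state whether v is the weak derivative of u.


LHS = -3/20, RHS = -9/20. No, v is not the weak derivative of u.

u(x) = x**3 + 2*x**2 - 2*x - 1, classical derivative u'(x) = 3*x**2 + 4*x - 2.
φ(x) = x(1−x), so φ'(x) = 1 - 2*x.
Note φ(0) = φ(1) = 0, so the boundary term u·φ vanishes.
LHS = ∫_0^1 u(x) φ'(x) dx = ∫_0^1 (-2*x^4 - 3*x^3 + 6*x^2 - 1) dx. Term by term:
  ∫_0^1 -2*x^4 dx = -2/5;  ∫_0^1 -3*x^3 dx = -3/4;  ∫_0^1 6*x^2 dx = 2;
  ∫_0^1 -1 dx = -1.
Sum: -2/5 − 3/4 + 2 − 1 = -3/20.
So LHS = -3/20.
∫_0^1 v(x) φ(x) dx = ∫_0^1 (-9*x^4 - 3*x^3 + 18*x^2 - 6*x) dx. Term by term:
  ∫_0^1 -9*x^4 dx = -9/5;  ∫_0^1 -3*x^3 dx = -3/4;  ∫_0^1 18*x^2 dx = 6;
  ∫_0^1 -6*x dx = -3.
Sum: -9/5 − 3/4 + 6 − 3 = 9/20.
So RHS = -∫_0^1 v(x) φ(x) dx = -9/20.
LHS − RHS = 3/10 ≠ 0, so the identity fails.
(For a valid weak derivative the identity must hold for EVERY test function, in particular this one. The failure shows v is NOT the weak derivative of u.)
Correct weak derivative would be u'(x) = 3*x**2 + 4*x - 2.


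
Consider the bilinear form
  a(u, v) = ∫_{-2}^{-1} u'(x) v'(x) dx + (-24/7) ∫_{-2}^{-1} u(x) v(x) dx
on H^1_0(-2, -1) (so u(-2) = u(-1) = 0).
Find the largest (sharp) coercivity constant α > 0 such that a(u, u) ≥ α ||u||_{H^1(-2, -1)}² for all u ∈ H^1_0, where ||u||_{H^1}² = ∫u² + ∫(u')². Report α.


α = (-24/7 + π^2)/(1 + π^2)

Coercivity of a(·,·) on H^1_0(-2, -1) means a(u, u) ≥ α ||u||_{H^1}² for every u ∈ H^1_0.
The interval has length L = 1, and Poincaré/coercivity depend only on L. Here a(u, u) = ∫(u')² + (-24/7)·∫u².
Here c = -24/7 < 0 with |c| < (π/L)² = π^2, so coercivity still holds. The condition a(u,u) ≥ α||u||_{H^1}² reads (1−α)∫(u')² ≥ (α−c)∫u². Any admissible α is ≤ 1 (rapidly oscillating u have ∫u²/∫(u')² → 0), and α = 1 would force 0 ≥ (1−c)∫u², impossible since c < 1; so 1−α > 0. By the sharp Poincaré inequality on H^1_0 of an interval of length L, ∫(u')² ≥ (π/L)²∫u² with equality for the first sine mode sin(π(x−x₀)/L) (x₀ the left endpoint), so the inequality holds for all u iff (1−α)(π/L)² ≥ α − c, i.e. α ≤ ((π/L)² + c)/((π/L)² + 1) = (1 + c(L/π)²)/(1 + (L/π)²). (Direct route, valid since c ≤ 0: Poincaré gives c∫u² ≥ c(L/π)²∫(u')², so a(u,u) ≥ (1 + c(L/π)²)∫(u')², while ||u||_{H^1}² ≤ (1 + (L/π)²)∫(u')²; dividing yields the same α.) With (π/L)² = π^2 and c = -24/7, the largest admissible constant is α = ((π/L)² + c)/((π/L)² + 1).
Simplifying, α = (-24/7 + π^2)/(1 + π^2).


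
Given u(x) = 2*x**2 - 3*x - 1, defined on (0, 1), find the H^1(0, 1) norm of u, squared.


||u||_{H^1}^2 = 29/5

The H^1 norm (squared) on an interval (0, L) is
  ||u||_{H^1}^2 = ∫_0^L u(x)^2 dx + ∫_0^L u'(x)^2 dx.
Compute u'(x) = 4*x - 3.
Then u(x)^2 = 4*x**4 - 12*x**3 + 5*x**2 + 6*x + 1 and u'(x)^2 = 16*x**2 - 24*x + 9.
Integrate each monomial from 0 to 1 using ∫_0^1 c·x^n dx = c·1^(n+1)/(n+1):
  ∫_0^1 u(x)^2 dx = ∫_0^1 (4*x^4 - 12*x^3 + 5*x^2 + 6*x + 1) dx. Term by term:
    ∫_0^1 4*x^4 dx = 4/5;  ∫_0^1 -12*x^3 dx = -3;  ∫_0^1 5*x^2 dx = 5/3;
    ∫_0^1 6*x dx = 3;  ∫_0^1 1 dx = 1.
  Sum: 4/5 − 3 + 5/3 + 3 + 1 = 52/15.
  ∫_0^1 u'(x)^2 dx = ∫_0^1 (16*x^2 - 24*x + 9) dx. Term by term:
    ∫_0^1 16*x^2 dx = 16/3;  ∫_0^1 -24*x dx = -12;  ∫_0^1 9 dx = 9.
  Sum: 16/3 − 12 + 9 = 7/3.
Adding: ||u||_{H^1}^2 = 52/15 + 7/3 = 29/5.


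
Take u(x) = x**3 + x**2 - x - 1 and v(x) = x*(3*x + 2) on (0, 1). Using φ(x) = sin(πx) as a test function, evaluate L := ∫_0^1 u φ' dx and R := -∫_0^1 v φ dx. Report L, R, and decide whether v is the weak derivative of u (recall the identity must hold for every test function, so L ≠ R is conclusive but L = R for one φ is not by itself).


LHS = -3/π + 12/π^3, RHS = -5/π + 12/π^3. No, v is not the weak derivative of u.

u(x) = x**3 + x**2 - x - 1, classical derivative u'(x) = 3*x**2 + 2*x - 1.
φ(x) = sin(πx), so φ'(x) = π*cos(π*x).
Note φ(0) = φ(1) = 0, so the boundary term u·φ vanishes.
LHS = ∫_0^1 u(x) φ'(x) dx = ∫_0^1 (π*x^3*cos(π*x) + π*x^2*cos(π*x) - π*x*cos(π*x) - π*cos(π*x)) dx. Term by term:
  ∫_0^1 -π*cos(π*x) dx = 0;  ∫_0^1 π*x^2*cos(π*x) dx = -2/π;  ∫_0^1 π*x^3*cos(π*x) dx = -3/π + 12/π^3;
  ∫_0^1 -π*x*cos(π*x) dx = 2/π.
Sum: 0 − 2/π + -3/π + 12/π^3 + 2/π = -3/π + 12/π^3.
So LHS = -3/π + 12/π^3.
∫_0^1 v(x) φ(x) dx = ∫_0^1 (3*x^2*sin(π*x) + 2*x*sin(π*x)) dx. Term by term:
  ∫_0^1 2*x*sin(π*x) dx = 2/π;  ∫_0^1 3*x^2*sin(π*x) dx = -12/π^3 + 3/π.
Sum: 2/π + -12/π^3 + 3/π = -12/π^3 + 5/π.
So RHS = -∫_0^1 v(x) φ(x) dx = -5/π + 12/π^3.
LHS − RHS = 2/π ≠ 0, so the identity fails.
(For a valid weak derivative the identity must hold for EVERY test function, in particular this one. The failure shows v is NOT the weak derivative of u.)
Correct weak derivative would be u'(x) = 3*x**2 + 2*x - 1.


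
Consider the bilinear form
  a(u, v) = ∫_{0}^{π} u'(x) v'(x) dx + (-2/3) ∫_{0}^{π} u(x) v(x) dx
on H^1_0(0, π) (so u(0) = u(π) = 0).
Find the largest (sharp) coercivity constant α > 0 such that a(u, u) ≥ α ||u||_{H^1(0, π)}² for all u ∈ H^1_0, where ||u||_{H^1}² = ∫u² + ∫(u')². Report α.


α = 1/6

Coercivity of a(·,·) on H^1_0(0, π) means a(u, u) ≥ α ||u||_{H^1}² for every u ∈ H^1_0.
The interval has length L = π, and Poincaré/coercivity depend only on L. Here a(u, u) = ∫(u')² + (-2/3)·∫u².
Here c = -2/3 < 0 with |c| < (π/L)² = 1, so coercivity still holds. The condition a(u,u) ≥ α||u||_{H^1}² reads (1−α)∫(u')² ≥ (α−c)∫u². Any admissible α is ≤ 1 (rapidly oscillating u have ∫u²/∫(u')² → 0), and α = 1 would force 0 ≥ (1−c)∫u², impossible since c < 1; so 1−α > 0. By the sharp Poincaré inequality on H^1_0 of an interval of length L, ∫(u')² ≥ (π/L)²∫u² with equality for the first sine mode sin(π(x−x₀)/L) (x₀ the left endpoint), so the inequality holds for all u iff (1−α)(π/L)² ≥ α − c, i.e. α ≤ ((π/L)² + c)/((π/L)² + 1) = (1 + c(L/π)²)/(1 + (L/π)²). (Direct route, valid since c ≤ 0: Poincaré gives c∫u² ≥ c(L/π)²∫(u')², so a(u,u) ≥ (1 + c(L/π)²)∫(u')², while ||u||_{H^1}² ≤ (1 + (L/π)²)∫(u')²; dividing yields the same α.) With (π/L)² = 1 and c = -2/3, the largest admissible constant is α = ((π/L)² + c)/((π/L)² + 1).
Simplifying, α = 1/6.


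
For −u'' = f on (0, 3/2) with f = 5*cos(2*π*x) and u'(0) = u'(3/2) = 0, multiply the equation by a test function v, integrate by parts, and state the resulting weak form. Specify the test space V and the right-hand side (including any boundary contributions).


V = H^1(0, 3/2) (no boundary constraint on v; u is determined up to an additive constant); weak form: ∫_0^3/2 u'v' dx = ∫_0^3/2 (5*cos(2*π*x)) v dx for all v ∈ V.

Multiply both sides by a test function v and integrate from 0 to 3/2:
  ∫_0^3/2 −u''(x) v(x) dx = ∫_0^3/2 f(x) v(x) dx.
Integrate the LHS by parts once:
  ∫_0^3/2 −u'' v dx = −[u'(x) v(x)]_0^3/2 + ∫_0^3/2 u'(x) v'(x) dx.
Thus ∫_0^3/2 u'(x) v'(x) dx = ∫_0^3/2 f(x) v(x) dx + [u'(x) v(x)]_0^3/2.
Choose V so that boundary terms are either known or forced to vanish.
u has homogeneous Neumann: u'(0) = u'(3/2) = 0. So [u' v]_0^3/2 = 0·v(3/2) − 0·v(0) = 0 for any v; take V = H^1(0, 3/2).
Weak formulation: find u (satisfying any essential BC) such that ∫_0^3/2 u'(x) v'(x) dx = ∫_0^3/2 f v dx for all v ∈ V (homogeneous Neumann, so boundary terms vanish).
Substituting f(x) = 5*cos(2*π*x), the right-hand side is ∫_0^3/2 (5*cos(2*π*x)) v dx.
Compatibility check (pure Neumann): taking v ≡ 1 ∈ V gives 0 = ∫_0^3/2 f dx + (0) − (0), i.e. ∫_0^3/2 f dx must equal u'(0) − u'(3/2) = 0. Indeed ∫_0^3/2 (5*cos(2*π*x)) dx = 0, so the data are compatible. The solution is then unique only up to an additive constant (fix it e.g. by requiring ∫_0^3/2 u dx = 0).


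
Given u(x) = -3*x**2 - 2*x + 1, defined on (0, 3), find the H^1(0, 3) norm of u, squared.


||u||_{H^1}^2 = 5457/5

The H^1 norm (squared) on an interval (0, L) is
  ||u||_{H^1}^2 = ∫_0^L u(x)^2 dx + ∫_0^L u'(x)^2 dx.
Compute u'(x) = -6*x - 2.
Then u(x)^2 = 9*x**4 + 12*x**3 - 2*x**2 - 4*x + 1 and u'(x)^2 = 36*x**2 + 24*x + 4.
Integrate each monomial from 0 to 3 using ∫_0^3 c·x^n dx = c·3^(n+1)/(n+1):
  ∫_0^3 u(x)^2 dx = ∫_0^3 (9*x^4 + 12*x^3 - 2*x^2 - 4*x + 1) dx. Term by term:
    ∫_0^3 9*x^4 dx = 2187/5;  ∫_0^3 12*x^3 dx = 243;  ∫_0^3 -2*x^2 dx = -18;
    ∫_0^3 -4*x dx = -18;  ∫_0^3 1 dx = 3.
  Sum: 2187/5 + 243 − 18 − 18 + 3 = 3237/5.
  ∫_0^3 u'(x)^2 dx = ∫_0^3 (36*x^2 + 24*x + 4) dx. Term by term:
    ∫_0^3 36*x^2 dx = 324;  ∫_0^3 24*x dx = 108;  ∫_0^3 4 dx = 12.
  Sum: 324 + 108 + 12 = 444.
Adding: ||u||_{H^1}^2 = 3237/5 + 444 = 5457/5.


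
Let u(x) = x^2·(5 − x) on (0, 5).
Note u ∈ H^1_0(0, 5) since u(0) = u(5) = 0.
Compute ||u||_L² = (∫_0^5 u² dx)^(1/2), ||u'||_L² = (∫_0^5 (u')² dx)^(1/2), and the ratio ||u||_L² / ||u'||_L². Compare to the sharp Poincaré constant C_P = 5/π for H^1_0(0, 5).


||u||_L² / ||u'||_L² = 5*sqrt(14)/14 < C_P = 5/π.

u(x) = x^2·(5 − x), so u'(x) = x*(10 - 3*x).
u(x) = x^2·(5 − x) vanishes at x = 0 and x = 5, so u ∈ H^1_0(0, 5). Differentiate via the product rule and integrate the resulting polynomials term by term.
  ∫_0^5 u² dx = ∫_0^5 (x^6 - 10*x^5 + 25*x^4) dx. Term by term:
    ∫_0^5 x^6 dx = 78125/7;  ∫_0^5 -10*x^5 dx = -78125/3;  ∫_0^5 25*x^4 dx = 15625.
  Sum: 78125/7 − 78125/3 + 15625 = 15625/21.
  ∫_0^5 (u')² dx = ∫_0^5 (9*x^4 - 60*x^3 + 100*x^2) dx. Term by term:
    ∫_0^5 9*x^4 dx = 5625;  ∫_0^5 -60*x^3 dx = -9375;  ∫_0^5 100*x^2 dx = 12500/3.
  Sum: 5625 − 9375 + 12500/3 = 1250/3.
∫_0^5 u² dx = 15625/21, so ||u||_L² = 125*sqrt(21)/21.
∫_0^5 (u')² dx = 1250/3, so ||u'||_L² = 25*sqrt(6)/3.
Ratio ||u||_L² / ||u'||_L² = 5*sqrt(14)/14.
Sharp Poincaré constant on H^1_0(0, 5) is C_P = L/π = 5/π, achieved by sin(π/5·x).
A polynomial bump cannot attain the sharp Poincaré constant (only the first sine eigenfunction does), so the ratio is strictly less than C_P, consistent with ||u||_L² ≤ C_P ||u'||_L².


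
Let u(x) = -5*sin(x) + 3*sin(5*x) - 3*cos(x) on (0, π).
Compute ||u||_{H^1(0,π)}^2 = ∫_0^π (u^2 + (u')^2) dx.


||u||_{H^1(0,π)}^2 = 151*π

u'(x) = 3*sin(x) - 5*cos(x) + 15*cos(5*x).
Expand u² and (u')² and integrate term by term on (0, π), using: for integers n ≥ 1, ∫_0^π sin²(nx) dx = ∫_0^π cos²(nx) dx = π/2; for n ≠ n', ∫_0^π sin(nx)sin(n'x) dx = ∫_0^π cos(nx)cos(n'x) dx = 0; and by product-to-sum, ∫_0^π sin(nx)cos(n'x) dx = ½∫_0^π [sin((n+n')x) + sin((n−n')x)] dx, which is 0 when n+n' is even and 2n/(n²−n'²) when n+n' is odd (it need not vanish on (0, π)).
  u² squared terms: (-5)²·∫sin(x)² dx = 25·π/2 = 25*π/2;  (-3)²·∫cos(x)² dx = 9·π/2 = 9*π/2;  (3)²·∫sin(5x)² dx = 9·π/2 = 9*π/2.
  u² cross terms: 2·(-5)·(-3)·∫sin(x)·cos(x) dx = 30·(0) = 0;  2·(-5)·(3)·∫sin(x)·sin(5x) dx = -30·(0) = 0;  2·(-3)·(3)·∫cos(x)·sin(5x) dx = -18·(0) = 0.
  So ∫_0^π u² dx = 25*π/2 + 9*π/2 + 9*π/2 + 0 + 0 + 0 = 43*π/2.
  (u')² squared terms: (-5)²·∫cos(x)² dx = 25·π/2 = 25*π/2;  (3)²·∫sin(x)² dx = 9·π/2 = 9*π/2;  (15)²·∫cos(5x)² dx = 225·π/2 = 225*π/2.
  (u')² cross terms: 2·(-5)·(3)·∫cos(x)·sin(x) dx = -30·(0) = 0;  2·(-5)·(15)·∫cos(x)·cos(5x) dx = -150·(0) = 0;  2·(3)·(15)·∫sin(x)·cos(5x) dx = 90·(0) = 0.
  So ∫_0^π (u')² dx = 25*π/2 + 9*π/2 + 225*π/2 + 0 + 0 + 0 = 259*π/2.
||u||_{H^1}^2 = (43*π/2) + (259*π/2) = 151*π.


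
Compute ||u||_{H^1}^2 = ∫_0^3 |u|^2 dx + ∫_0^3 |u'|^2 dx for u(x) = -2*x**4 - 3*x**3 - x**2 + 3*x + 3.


||u||_{H^1}^2 = 624249/10

The H^1 norm (squared) on an interval (0, L) is
  ||u||_{H^1}^2 = ∫_0^L u(x)^2 dx + ∫_0^L u'(x)^2 dx.
Compute u'(x) = -8*x**3 - 9*x**2 - 2*x + 3.
Then u(x)^2 = 4*x**8 + 12*x**7 + 13*x**6 - 6*x**5 - 29*x**4 - 24*x**3 + 3*x**2 + 18*x + 9 and u'(x)^2 = 64*x**6 + 144*x**5 + 113*x**4 - 12*x**3 - 50*x**2 - 12*x + 9.
Integrate each monomial from 0 to 3 using ∫_0^3 c·x^n dx = c·3^(n+1)/(n+1):
  ∫_0^3 u(x)^2 dx = ∫_0^3 (4*x^8 + 12*x^7 + 13*x^6 - 6*x^5 - 29*x^4 - 24*x^3 + 3*x^2 + 18*x + 9) dx. Term by term:
    ∫_0^3 4*x^8 dx = 8748;  ∫_0^3 12*x^7 dx = 19683/2;  ∫_0^3 13*x^6 dx = 28431/7;
    ∫_0^3 -6*x^5 dx = -729;  ∫_0^3 -29*x^4 dx = -7047/5;  ∫_0^3 -24*x^3 dx = -486;
    ∫_0^3 3*x^2 dx = 27;  ∫_0^3 18*x dx = 81;  ∫_0^3 9 dx = 27.
  Sum: 8748 + 19683/2 + 28431/7 − 729 − 7047/5 − 486 + 27 + 81 + 27 = 1411317/70.
  ∫_0^3 u'(x)^2 dx = ∫_0^3 (64*x^6 + 144*x^5 + 113*x^4 - 12*x^3 - 50*x^2 - 12*x + 9) dx. Term by term:
    ∫_0^3 64*x^6 dx = 139968/7;  ∫_0^3 144*x^5 dx = 17496;  ∫_0^3 113*x^4 dx = 27459/5;
    ∫_0^3 -12*x^3 dx = -243;  ∫_0^3 -50*x^2 dx = -450;  ∫_0^3 -12*x dx = -54;
    ∫_0^3 9 dx = 27.
  Sum: 139968/7 + 17496 + 27459/5 − 243 − 450 − 54 + 27 = 1479213/35.
Adding: ||u||_{H^1}^2 = 1411317/70 + 1479213/35 = 624249/10.


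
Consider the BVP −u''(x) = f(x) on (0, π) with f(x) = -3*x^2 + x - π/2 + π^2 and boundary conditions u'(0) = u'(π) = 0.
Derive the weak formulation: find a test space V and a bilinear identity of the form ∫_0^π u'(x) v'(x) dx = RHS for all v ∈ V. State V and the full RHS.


V = H^1(0, π) (no boundary constraint on v; u is determined up to an additive constant); weak form: ∫_0^π u'v' dx = ∫_0^π (-3*x^2 + x - π/2 + π^2) v dx for all v ∈ V.

Multiply both sides by a test function v and integrate from 0 to π:
  ∫_0^π −u''(x) v(x) dx = ∫_0^π f(x) v(x) dx.
Integrate the LHS by parts once:
  ∫_0^π −u'' v dx = −[u'(x) v(x)]_0^π + ∫_0^π u'(x) v'(x) dx.
Thus ∫_0^π u'(x) v'(x) dx = ∫_0^π f(x) v(x) dx + [u'(x) v(x)]_0^π.
Choose V so that boundary terms are either known or forced to vanish.
u has homogeneous Neumann: u'(0) = u'(π) = 0. So [u' v]_0^π = 0·v(π) − 0·v(0) = 0 for any v; take V = H^1(0, π).
Weak formulation: find u (satisfying any essential BC) such that ∫_0^π u'(x) v'(x) dx = ∫_0^π f v dx for all v ∈ V (homogeneous Neumann, so boundary terms vanish).
Substituting f(x) = -3*x^2 + x - π/2 + π^2, the right-hand side is ∫_0^π (-3*x^2 + x - π/2 + π^2) v dx.
Compatibility check (pure Neumann): taking v ≡ 1 ∈ V gives 0 = ∫_0^π f dx + (0) − (0), i.e. ∫_0^π f dx must equal u'(0) − u'(π) = 0. Indeed ∫_0^π (-3*x^2 + x - π/2 + π^2) dx = 0, so the data are compatible. The solution is then unique only up to an additive constant (fix it e.g. by requiring ∫_0^π u dx = 0).


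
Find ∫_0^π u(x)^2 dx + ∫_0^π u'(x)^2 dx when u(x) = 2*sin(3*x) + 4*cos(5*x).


||u||_{H^1(0,π)}^2 = 228*π

u'(x) = -20*sin(5*x) + 6*cos(3*x).
Expand u² and (u')² and integrate term by term on (0, π), using: for integers n ≥ 1, ∫_0^π sin²(nx) dx = ∫_0^π cos²(nx) dx = π/2; for n ≠ n', ∫_0^π sin(nx)sin(n'x) dx = ∫_0^π cos(nx)cos(n'x) dx = 0; and by product-to-sum, ∫_0^π sin(nx)cos(n'x) dx = ½∫_0^π [sin((n+n')x) + sin((n−n')x)] dx, which is 0 when n+n' is even and 2n/(n²−n'²) when n+n' is odd (it need not vanish on (0, π)).
  u² squared terms: (2)²·∫sin(3x)² dx = 4·π/2 = 2*π;  (4)²·∫cos(5x)² dx = 16·π/2 = 8*π.
  u² cross terms: 2·(2)·(4)·∫sin(3x)·cos(5x) dx = 16·(0) = 0.
  So ∫_0^π u² dx = 2*π + 8*π + 0 = 10*π.
  (u')² squared terms: (-20)²·∫sin(5x)² dx = 400·π/2 = 200*π;  (6)²·∫cos(3x)² dx = 36·π/2 = 18*π.
  (u')² cross terms: 2·(-20)·(6)·∫sin(5x)·cos(3x) dx = -240·(0) = 0.
  So ∫_0^π (u')² dx = 200*π + 18*π + 0 = 218*π.
||u||_{H^1}^2 = (10*π) + (218*π) = 228*π.


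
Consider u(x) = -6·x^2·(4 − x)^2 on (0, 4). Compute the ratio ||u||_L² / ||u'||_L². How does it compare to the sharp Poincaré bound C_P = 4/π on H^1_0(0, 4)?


||u||_L² / ||u'||_L² = 2*sqrt(3)/3 < C_P = 4/π.

u(x) = -6·x^2·(4 − x)^2, so u'(x) = 24*x*(-x^2 + 6*x - 8).
u(x) = -6·x^2·(4 − x)^2 vanishes at x = 0 and x = 4, so u ∈ H^1_0(0, 4). Differentiate via the product rule and integrate the resulting polynomials term by term.
  ∫_0^4 u² dx = ∫_0^4 (36*x^8 - 576*x^7 + 3456*x^6 - 9216*x^5 + 9216*x^4) dx. Term by term:
    ∫_0^4 36*x^8 dx = 1048576;  ∫_0^4 -576*x^7 dx = -4718592;  ∫_0^4 3456*x^6 dx = 56623104/7;
    ∫_0^4 -9216*x^5 dx = -6291456;  ∫_0^4 9216*x^4 dx = 9437184/5.
  Sum: 1048576 − 4718592 + 56623104/7 − 6291456 + 9437184/5 = 524288/35.
  ∫_0^4 (u')² dx = ∫_0^4 (576*x^6 - 6912*x^5 + 29952*x^4 - 55296*x^3 + 36864*x^2) dx. Term by term:
    ∫_0^4 576*x^6 dx = 9437184/7;  ∫_0^4 -6912*x^5 dx = -4718592;  ∫_0^4 29952*x^4 dx = 30670848/5;
    ∫_0^4 -55296*x^3 dx = -3538944;  ∫_0^4 36864*x^2 dx = 786432.
  Sum: 9437184/7 − 4718592 + 30670848/5 − 3538944 + 786432 = 393216/35.
∫_0^4 u² dx = 524288/35, so ||u||_L² = 512*sqrt(70)/35.
∫_0^4 (u')² dx = 393216/35, so ||u'||_L² = 256*sqrt(210)/35.
Ratio ||u||_L² / ||u'||_L² = 2*sqrt(3)/3.
Sharp Poincaré constant on H^1_0(0, 4) is C_P = L/π = 4/π, achieved by sin(π/4·x).
A polynomial bump cannot attain the sharp Poincaré constant (only the first sine eigenfunction does), so the ratio is strictly less than C_P, consistent with ||u||_L² ≤ C_P ||u'||_L².
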